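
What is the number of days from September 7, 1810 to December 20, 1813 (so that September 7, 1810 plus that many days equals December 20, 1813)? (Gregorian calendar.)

Sep 7, 1810 → Sep 7, 1811: 365 days.
Sep 7, 1811 → Sep 7, 1812: 366 days (Feb 29, 1812 is in that span).
Sep 7, 1812 → Sep 7, 1813: 365 days.
Sep 7, 1813 → Oct 7, 1813: 30 days (September has 30).
Oct 7, 1813 → Nov 7, 1813: 31 days (October has 31).
Nov 7, 1813 → Dec 7, 1813: 30 days (November has 30).
Dec 7, 1813 → Dec 20, 1813: 13 days.
Total: 1200 days.

1200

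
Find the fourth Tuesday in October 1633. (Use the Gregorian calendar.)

October 25, 1633

October 1, 1633 is a Saturday.
The first Tuesday is therefore October 4 (3 days later).
The fourth Tuesday is 4 + 3×7 = October 25.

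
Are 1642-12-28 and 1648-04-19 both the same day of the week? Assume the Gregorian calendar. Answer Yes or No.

Yes

From Dec 28, 1642 to Apr 19, 1648 is 1939 days.
1939 mod 7 = 0, so they are the same weekday.
(Dec 28, 1642 is a Sunday; Apr 19, 1648 is a Sunday.)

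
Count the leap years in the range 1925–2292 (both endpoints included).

90

Multiples of 4 in [1925,2292]: 92.
Of those, multiples of 100: 3 (not leap unless ÷400).
Multiples of 400: 1.
Leap years = 92 − 3 + 1 = 90.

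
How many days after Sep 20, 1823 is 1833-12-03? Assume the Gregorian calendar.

Sep 20, 1823 → Sep 20, 1824: 366 days (Feb 29, 1824 is in that span).
Sep 20, 1824 → Sep 20, 1825: 365 days.
Sep 20, 1825 → Sep 20, 1826: 365 days.
Sep 20, 1826 → Sep 20, 1827: 365 days.
Sep 20, 1827 → Sep 20, 1828: 366 days (Feb 29, 1828 is in that span).
Sep 20, 1828 → Sep 20, 1829: 365 days.
Sep 20, 1829 → Sep 20, 1830: 365 days.
Sep 20, 1830 → Sep 20, 1831: 365 days.
Sep 20, 1831 → Sep 20, 1832: 366 days (Feb 29, 1832 is in that span).
Sep 20, 1832 → Sep 20, 1833: 365 days.
Sep 20, 1833 → Oct 20, 1833: 30 days (September has 30).
Oct 20, 1833 → Nov 20, 1833: 31 days (October has 31).
Nov 20, 1833 → Dec 3, 1833: 13 days.
Total: 3727 days.

3727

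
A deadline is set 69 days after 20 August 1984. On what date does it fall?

Aug has 31 days: +12 → Sep 1, 1984 (57 left).
Sep has 30 days: +30 → Oct 1, 1984 (27 left).
+27 → Oct 28, 1984.

October 28, 1984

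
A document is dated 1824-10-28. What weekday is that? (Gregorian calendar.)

Thursday

Doomsday rule: the anchor day for the 1800s is Friday. For year 24: 24÷12 = 2 r 0, and 0÷4 = 0, so 2+0+0 = 2.
Friday + 2 ≡ Sunday — that's 1824's doomsday.
In October the doomsday date is Oct 10.
Oct 28 is 18 days after Oct 10; 18 mod 7 = 4, so Sunday + 4 = Thursday.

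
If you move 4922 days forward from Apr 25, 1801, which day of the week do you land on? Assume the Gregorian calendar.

Sunday

First find the weekday of Apr 25, 1801. Doomsday rule: the anchor day for the 1800s is Friday. For year 01: 1÷12 = 0 r 1, and 1÷4 = 0, so 0+1+0 = 1.
Friday + 1 ≡ Saturday — that's 1801's doomsday.
In April the doomsday date is Apr 4.
Apr 25 is 21 days after Apr 4; 21 mod 7 = 0, so Saturday + 0 = Saturday.
4922 mod 7 = 1, so 4922 days after a Saturday is Saturday + 1 = Sunday.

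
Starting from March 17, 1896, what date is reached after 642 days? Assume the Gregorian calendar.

December 19, 1897

+365 (one year) → Mar 17, 1897 (277 left).
Mar has 31 days: +15 → Apr 1, 1897 (262 left).
Apr has 30 days: +30 → May 1, 1897 (232 left).
May has 31 days: +31 → Jun 1, 1897 (201 left).
Jun has 30 days: +30 → Jul 1, 1897 (171 left).
Jul has 31 days: +31 → Aug 1, 1897 (140 left).
Aug has 31 days: +31 → Sep 1, 1897 (109 left).
Sep has 30 days: +30 → Oct 1, 1897 (79 left).
Oct has 31 days: +31 → Nov 1, 1897 (48 left).
Nov has 30 days: +30 → Dec 1, 1897 (18 left).
+18 → Dec 19, 1897.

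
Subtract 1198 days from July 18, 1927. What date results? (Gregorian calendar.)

April 6, 1924

−365 (one year) → Jul 18, 1926 (833 left).
−365 (one year) → Jul 18, 1925 (468 left).
−365 (one year) → Jul 18, 1924 (103 left).
−18 → Jun 30, 1924 (end of Jun, 30 days; 85 left).
−30 → May 31, 1924 (end of May, 31 days; 55 left).
−31 → Apr 30, 1924 (end of Apr, 30 days; 24 left).
−24 → Apr 6, 1924.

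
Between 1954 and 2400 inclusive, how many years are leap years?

109

Multiples of 4 in [1954,2400]: 112.
Of those, multiples of 100: 5 (not leap unless ÷400).
Multiples of 400: 2.
Leap years = 112 − 5 + 2 = 109.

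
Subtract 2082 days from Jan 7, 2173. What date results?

April 27, 2167

−366 (one year; includes Feb 29, 2172) → Jan 7, 2172 (1716 left).
−365 (one year) → Jan 7, 2171 (1351 left).
−365 (one year) → Jan 7, 2170 (986 left).
−365 (one year) → Jan 7, 2169 (621 left).
−366 (one year; includes Feb 29, 2168) → Jan 7, 2168 (255 left).
−7 → Dec 31, 2167 (end of Dec, 31 days; 248 left).
−31 → Nov 30, 2167 (end of Nov, 30 days; 217 left).
−30 → Oct 31, 2167 (end of Oct, 31 days; 187 left).
−31 → Sep 30, 2167 (end of Sep, 30 days; 156 left).
−30 → Aug 31, 2167 (end of Aug, 31 days; 126 left).
−31 → Jul 31, 2167 (end of Jul, 31 days; 95 left).
−31 → Jun 30, 2167 (end of Jun, 30 days; 64 left).
−30 → May 31, 2167 (end of May, 31 days; 34 left).
−31 → Apr 30, 2167 (end of Apr, 30 days; 3 left).
−3 → Apr 27, 2167.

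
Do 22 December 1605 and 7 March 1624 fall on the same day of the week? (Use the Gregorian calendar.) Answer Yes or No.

Yes

From Dec 22, 1605 to Mar 7, 1624 is 6650 days.
6650 mod 7 = 0, so they are the same weekday.
(Dec 22, 1605 is a Thursday; Mar 7, 1624 is a Thursday.)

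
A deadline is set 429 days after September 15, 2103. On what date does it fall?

+366 (one year; includes Feb 29, 2104) → Sep 15, 2104 (63 left).
Sep has 30 days: +16 → Oct 1, 2104 (47 left).
Oct has 31 days: +31 → Nov 1, 2104 (16 left).
+16 → Nov 17, 2104.

November 17, 2104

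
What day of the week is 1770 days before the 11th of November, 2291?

Thursday

First find the weekday of Nov 11, 2291. Doomsday rule: the anchor day for the 2200s is Friday. For year 91: 91÷12 = 7 r 7, and 7÷4 = 1, so 7+7+1 = 15.
Friday + 15 ≡ Saturday — that's 2291's doomsday.
In November the doomsday date is Nov 7.
Nov 11 is 4 days after Nov 7; 4 mod 7 = 4, so Saturday + 4 = Wednesday.
1770 mod 7 = 6, so 1770 days before a Wednesday is Wednesday − 6 = Thursday.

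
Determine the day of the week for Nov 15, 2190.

Doomsday rule: the anchor day for the 2100s is Sunday. For year 90: 90÷12 = 7 r 6, and 6÷4 = 1, so 7+6+1 = 14.
Sunday + 14 ≡ Sunday — that's 2190's doomsday.
In November the doomsday date is Nov 7.
Nov 15 is 8 days after Nov 7; 8 mod 7 = 1, so Sunday + 1 = Monday.

Monday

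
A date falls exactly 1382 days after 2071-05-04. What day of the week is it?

First find the weekday of May 4, 2071. Doomsday rule: the anchor day for the 2000s is Tuesday. For year 71: 71÷12 = 5 r 11, and 11÷4 = 2, so 5+11+2 = 18.
Tuesday + 18 ≡ Saturday — that's 2071's doomsday.
In May the doomsday date is May 9.
May 4 is 5 days before May 9; 5 mod 7 = 5, so Saturday − 5 = Monday.
1382 mod 7 = 3, so 1382 days after a Monday is Monday + 3 = Thursday.

Thursday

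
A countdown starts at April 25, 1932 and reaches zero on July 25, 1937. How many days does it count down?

Apr 25, 1932 → Apr 25, 1933: 365 days.
Apr 25, 1933 → Apr 25, 1934: 365 days.
Apr 25, 1934 → Apr 25, 1935: 365 days.
Apr 25, 1935 → Apr 25, 1936: 366 days (Feb 29, 1936 is in that span).
Apr 25, 1936 → Apr 25, 1937: 365 days.
Apr 25, 1937 → May 25, 1937: 30 days (April has 30).
May 25, 1937 → Jun 25, 1937: 31 days (May has 31).
Jun 25, 1937 → Jul 25, 1937: 30 days.
Total: 1917 days.

1917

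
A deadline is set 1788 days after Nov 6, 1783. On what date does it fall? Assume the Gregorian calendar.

+366 (one year; includes Feb 29, 1784) → Nov 6, 1784 (1422 left).
+365 (one year) → Nov 6, 1785 (1057 left).
+365 (one year) → Nov 6, 1786 (692 left).
+365 (one year) → Nov 6, 1787 (327 left).
Nov has 30 days: +25 → Dec 1, 1787 (302 left).
Dec has 31 days: +31 → Jan 1, 1788 (271 left).
Jan has 31 days: +31 → Feb 1, 1788 (240 left).
Feb has 29 days: +29 → Mar 1, 1788 (211 left).
Mar has 31 days: +31 → Apr 1, 1788 (180 left).
Apr has 30 days: +30 → May 1, 1788 (150 left).
May has 31 days: +31 → Jun 1, 1788 (119 left).
Jun has 30 days: +30 → Jul 1, 1788 (89 left).
Jul has 31 days: +31 → Aug 1, 1788 (58 left).
Aug has 31 days: +31 → Sep 1, 1788 (27 left).
+27 → Sep 28, 1788.

September 28, 1788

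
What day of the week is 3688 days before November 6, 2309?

First find the weekday of Nov 6, 2309. Doomsday rule: the anchor day for the 2300s is Wednesday. For year 09: 9÷12 = 0 r 9, and 9÷4 = 2, so 0+9+2 = 11.
Wednesday + 11 ≡ Sunday — that's 2309's doomsday.
In November the doomsday date is Nov 7.
Nov 6 is 1 day before Nov 7; 1 mod 7 = 1, so Sunday − 1 = Saturday.
3688 mod 7 = 6, so 3688 days before a Saturday is Saturday − 6 = Sunday.

Sunday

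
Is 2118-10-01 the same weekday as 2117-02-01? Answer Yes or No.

No

From Feb 1, 2117 to Oct 1, 2118 is 607 days.
607 mod 7 = 5, so they are different weekdays.
(Feb 1, 2117 is a Monday; Oct 1, 2118 is a Saturday.)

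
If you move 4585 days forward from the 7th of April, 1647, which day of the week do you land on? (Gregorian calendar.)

First find the weekday of Apr 7, 1647. Doomsday rule: the anchor day for the 1600s is Tuesday. For year 47: 47÷12 = 3 r 11, and 11÷4 = 2, so 3+11+2 = 16.
Tuesday + 16 ≡ Thursday — that's 1647's doomsday.
In April the doomsday date is Apr 4.
Apr 7 is 3 days after Apr 4; 3 mod 7 = 3, so Thursday + 3 = Sunday.
4585 mod 7 = 0, so 4585 days after a Sunday is Sunday + 0 = Sunday.

Sunday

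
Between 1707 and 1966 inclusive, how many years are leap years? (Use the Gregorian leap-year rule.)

63

Multiples of 4 in [1707,1966]: 65.
Of those, multiples of 100: 2 (not leap unless ÷400).
Multiples of 400: 0.
Leap years = 65 − 2 + 0 = 63.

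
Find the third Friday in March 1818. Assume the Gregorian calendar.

March 20, 1818

March 1, 1818 is a Sunday.
The first Friday is therefore March 6 (5 days later).
The third Friday is 6 + 2×7 = March 20.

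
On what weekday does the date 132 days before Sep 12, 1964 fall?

Sunday

Sep 12, 1964 is a Saturday.
132 mod 7 = 6, so 132 days before a Saturday is Saturday − 6 = Sunday.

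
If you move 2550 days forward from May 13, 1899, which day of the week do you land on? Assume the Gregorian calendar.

May 13, 1899 is a Saturday.
2550 mod 7 = 2, so 2550 days after a Saturday is Saturday + 2 = Monday.

Monday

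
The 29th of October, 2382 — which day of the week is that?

Friday

Doomsday rule: the anchor day for the 2300s is Wednesday. For year 82: 82÷12 = 6 r 10, and 10÷4 = 2, so 6+10+2 = 18.
Wednesday + 18 ≡ Sunday — that's 2382's doomsday.
In October the doomsday date is Oct 10.
Oct 29 is 19 days after Oct 10; 19 mod 7 = 5, so Sunday + 5 = Friday.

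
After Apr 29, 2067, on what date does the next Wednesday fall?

May 4, 2067

Apr 29, 2067 is a Friday.
From Friday to the next Wednesday is 5 days.
Apr 29, 2067 + 5 = May 4, 2067.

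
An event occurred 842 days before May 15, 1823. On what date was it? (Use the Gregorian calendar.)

January 23, 1821

−365 (one year) → May 15, 1822 (477 left).
−365 (one year) → May 15, 1821 (112 left).
−15 → Apr 30, 1821 (end of Apr, 30 days; 97 left).
−30 → Mar 31, 1821 (end of Mar, 31 days; 67 left).
−31 → Feb 28, 1821 (end of Feb, 28 days; 36 left).
−28 → Jan 31, 1821 (end of Jan, 31 days; 8 left).
−8 → Jan 23, 1821.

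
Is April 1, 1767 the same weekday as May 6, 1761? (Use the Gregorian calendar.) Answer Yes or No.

Yes

From May 6, 1761 to Apr 1, 1767 is 2156 days.
2156 mod 7 = 0, so they are the same weekday.
(May 6, 1761 is a Wednesday; Apr 1, 1767 is a Wednesday.)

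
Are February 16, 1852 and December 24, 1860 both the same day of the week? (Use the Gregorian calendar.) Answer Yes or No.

From Feb 16, 1852 to Dec 24, 1860 is 3234 days.
3234 mod 7 = 0, so they are the same weekday.
(Feb 16, 1852 is a Monday; Dec 24, 1860 is a Monday.)

Yes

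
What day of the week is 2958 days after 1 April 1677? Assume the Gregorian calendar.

First find the weekday of Apr 1, 1677. Doomsday rule: the anchor day for the 1600s is Tuesday. For year 77: 77÷12 = 6 r 5, and 5÷4 = 1, so 6+5+1 = 12.
Tuesday + 12 ≡ Sunday — that's 1677's doomsday.
In April the doomsday date is Apr 4.
Apr 1 is 3 days before Apr 4; 3 mod 7 = 3, so Sunday − 3 = Thursday.
2958 mod 7 = 4, so 2958 days after a Thursday is Thursday + 4 = Monday.

Monday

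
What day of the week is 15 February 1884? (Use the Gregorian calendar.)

Doomsday rule: the anchor day for the 1800s is Friday. For year 84: 84÷12 = 7 r 0, and 0÷4 = 0, so 7+0+0 = 7.
Friday + 7 ≡ Friday — that's 1884's doomsday.
In February the doomsday date is Feb 29 (1884 is a leap year (divisible by 4)).
Feb 15 is 14 days before Feb 29; 14 mod 7 = 0, so Friday − 0 = Friday.

Friday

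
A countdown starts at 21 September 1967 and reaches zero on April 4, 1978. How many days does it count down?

3848

Sep 21, 1967 → Sep 21, 1968: 366 days (Feb 29, 1968 is in that span).
Sep 21, 1968 → Sep 21, 1969: 365 days.
Sep 21, 1969 → Sep 21, 1970: 365 days.
Sep 21, 1970 → Sep 21, 1971: 365 days.
Sep 21, 1971 → Sep 21, 1972: 366 days (Feb 29, 1972 is in that span).
Sep 21, 1972 → Sep 21, 1973: 365 days.
Sep 21, 1973 → Sep 21, 1974: 365 days.
Sep 21, 1974 → Sep 21, 1975: 365 days.
Sep 21, 1975 → Sep 21, 1976: 366 days (Feb 29, 1976 is in that span).
Sep 21, 1976 → Sep 21, 1977: 365 days.
Sep 21, 1977 → Oct 21, 1977: 30 days (September has 30).
Oct 21, 1977 → Nov 21, 1977: 31 days (October has 31).
Nov 21, 1977 → Dec 21, 1977: 30 days (November has 30).
Dec 21, 1977 → Jan 21, 1978: 31 days (December has 31).
Jan 21, 1978 → Feb 21, 1978: 31 days (January has 31).
Feb 21, 1978 → Mar 21, 1978: 28 days (February has 28).
Mar 21, 1978 → Apr 4, 1978: 14 days.
Total: 3848 days.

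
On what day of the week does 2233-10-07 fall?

Doomsday rule: the anchor day for the 2200s is Friday. For year 33: 33÷12 = 2 r 9, and 9÷4 = 2, so 2+9+2 = 13.
Friday + 13 ≡ Thursday — that's 2233's doomsday.
In October the doomsday date is Oct 10.
Oct 7 is 3 days before Oct 10; 3 mod 7 = 3, so Thursday − 3 = Monday.

Monday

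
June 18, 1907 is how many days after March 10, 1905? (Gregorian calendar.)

830

Mar 10, 1905 → Mar 10, 1906: 365 days.
Mar 10, 1906 → Mar 10, 1907: 365 days.
Mar 10, 1907 → Apr 10, 1907: 31 days (March has 31).
Apr 10, 1907 → May 10, 1907: 30 days (April has 30).
May 10, 1907 → Jun 10, 1907: 31 days (May has 31).
Jun 10, 1907 → Jun 18, 1907: 8 days.
Total: 830 days.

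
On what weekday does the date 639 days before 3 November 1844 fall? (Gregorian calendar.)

First find the weekday of Nov 3, 1844. Doomsday rule: the anchor day for the 1800s is Friday. For year 44: 44÷12 = 3 r 8, and 8÷4 = 2, so 3+8+2 = 13.
Friday + 13 ≡ Thursday — that's 1844's doomsday.
In November the doomsday date is Nov 7.
Nov 3 is 4 days before Nov 7; 4 mod 7 = 4, so Thursday − 4 = Sunday.
639 mod 7 = 2, so 639 days before a Sunday is Sunday − 2 = Friday.

Friday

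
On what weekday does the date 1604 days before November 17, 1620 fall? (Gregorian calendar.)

Nov 17, 1620 is a Tuesday.
1604 mod 7 = 1, so 1604 days before a Tuesday is Tuesday − 1 = Monday.

Monday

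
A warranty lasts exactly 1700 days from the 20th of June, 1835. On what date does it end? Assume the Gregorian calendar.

February 14, 1840

+366 (one year; includes Feb 29, 1836) → Jun 20, 1836 (1334 left).
+365 (one year) → Jun 20, 1837 (969 left).
+365 (one year) → Jun 20, 1838 (604 left).
+365 (one year) → Jun 20, 1839 (239 left).
Jun has 30 days: +11 → Jul 1, 1839 (228 left).
Jul has 31 days: +31 → Aug 1, 1839 (197 left).
Aug has 31 days: +31 → Sep 1, 1839 (166 left).
Sep has 30 days: +30 → Oct 1, 1839 (136 left).
Oct has 31 days: +31 → Nov 1, 1839 (105 left).
Nov has 30 days: +30 → Dec 1, 1839 (75 left).
Dec has 31 days: +31 → Jan 1, 1840 (44 left).
Jan has 31 days: +31 → Feb 1, 1840 (13 left).
+13 → Feb 14, 1840.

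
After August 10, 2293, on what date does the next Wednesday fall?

Aug 10, 2293 is a Thursday.
From Thursday to the next Wednesday is 6 days.
Aug 10, 2293 + 6 = Aug 16, 2293.

August 16, 2293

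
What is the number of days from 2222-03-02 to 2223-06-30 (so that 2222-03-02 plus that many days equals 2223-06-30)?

485

Mar 2, 2222 → Mar 2, 2223: 365 days.
Mar 2, 2223 → Apr 2, 2223: 31 days (March has 31).
Apr 2, 2223 → May 2, 2223: 30 days (April has 30).
May 2, 2223 → Jun 2, 2223: 31 days (May has 31).
Jun 2, 2223 → Jun 30, 2223: 28 days.
Total: 485 days.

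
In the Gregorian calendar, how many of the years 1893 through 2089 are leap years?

Multiples of 4 in [1893,2089]: 49.
Of those, multiples of 100: 2 (not leap unless ÷400).
Multiples of 400: 1.
Leap years = 49 − 2 + 1 = 48.

48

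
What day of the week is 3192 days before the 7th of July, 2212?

Tuesday

First find the weekday of Jul 7, 2212. Doomsday rule: the anchor day for the 2200s is Friday. For year 12: 12÷12 = 1 r 0, and 0÷4 = 0, so 1+0+0 = 1.
Friday + 1 ≡ Saturday — that's 2212's doomsday.
In July the doomsday date is Jul 11.
Jul 7 is 4 days before Jul 11; 4 mod 7 = 4, so Saturday − 4 = Tuesday.
3192 mod 7 = 0, so 3192 days before a Tuesday is Tuesday − 0 = Tuesday.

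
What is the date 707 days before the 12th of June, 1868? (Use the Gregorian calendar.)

July 6, 1866

−366 (one year; includes Feb 29, 1868) → Jun 12, 1867 (341 left).
−12 → May 31, 1867 (end of May, 31 days; 329 left).
−31 → Apr 30, 1867 (end of Apr, 30 days; 298 left).
−30 → Mar 31, 1867 (end of Mar, 31 days; 268 left).
−31 → Feb 28, 1867 (end of Feb, 28 days; 237 left).
−28 → Jan 31, 1867 (end of Jan, 31 days; 209 left).
−31 → Dec 31, 1866 (end of Dec, 31 days; 178 left).
−31 → Nov 30, 1866 (end of Nov, 30 days; 147 left).
−30 → Oct 31, 1866 (end of Oct, 31 days; 117 left).
−31 → Sep 30, 1866 (end of Sep, 30 days; 86 left).
−30 → Aug 31, 1866 (end of Aug, 31 days; 56 left).
−31 → Jul 31, 1866 (end of Jul, 31 days; 25 left).
−25 → Jul 6, 1866.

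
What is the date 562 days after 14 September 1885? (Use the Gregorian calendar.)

March 30, 1887

+365 (one year) → Sep 14, 1886 (197 left).
Sep has 30 days: +17 → Oct 1, 1886 (180 left).
Oct has 31 days: +31 → Nov 1, 1886 (149 left).
Nov has 30 days: +30 → Dec 1, 1886 (119 left).
Dec has 31 days: +31 → Jan 1, 1887 (88 left).
Jan has 31 days: +31 → Feb 1, 1887 (57 left).
Feb has 28 days: +28 → Mar 1, 1887 (29 left).
+29 → Mar 30, 1887.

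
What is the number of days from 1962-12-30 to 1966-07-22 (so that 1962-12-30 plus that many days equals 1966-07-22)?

1300

Dec 30, 1962 → Dec 30, 1963: 365 days.
Dec 30, 1963 → Dec 30, 1964: 366 days (Feb 29, 1964 is in that span).
Dec 30, 1964 → Dec 30, 1965: 365 days.
Dec 30, 1965 → Jan 30, 1966: 31 days (December has 31).
Jan 30, 1966 → Feb 28, 1966: 29 days (January has 31).
Feb 28, 1966 → Mar 28, 1966: 28 days (February has 28).
Mar 28, 1966 → Apr 28, 1966: 31 days (March has 31).
Apr 28, 1966 → May 28, 1966: 30 days (April has 30).
May 28, 1966 → Jun 28, 1966: 31 days (May has 31).
Jun 28, 1966 → Jul 22, 1966: 24 days.
Total: 1300 days.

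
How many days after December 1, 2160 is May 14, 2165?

1625

Dec 1, 2160 → Dec 1, 2161: 365 days.
Dec 1, 2161 → Dec 1, 2162: 365 days.
Dec 1, 2162 → Dec 1, 2163: 365 days.
Dec 1, 2163 → Dec 1, 2164: 366 days (Feb 29, 2164 is in that span).
Dec 1, 2164 → Jan 1, 2165: 31 days (December has 31).
Jan 1, 2165 → Feb 1, 2165: 31 days (January has 31).
Feb 1, 2165 → Mar 1, 2165: 28 days (February has 28).
Mar 1, 2165 → Apr 1, 2165: 31 days (March has 31).
Apr 1, 2165 → May 1, 2165: 30 days (April has 30).
May 1, 2165 → May 14, 2165: 13 days.
Total: 1625 days.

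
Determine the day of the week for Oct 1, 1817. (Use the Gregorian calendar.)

Doomsday rule: the anchor day for the 1800s is Friday. For year 17: 17÷12 = 1 r 5, and 5÷4 = 1, so 1+5+1 = 7.
Friday + 7 ≡ Friday — that's 1817's doomsday.
In October the doomsday date is Oct 10.
Oct 1 is 9 days before Oct 10; 9 mod 7 = 2, so Friday − 2 = Wednesday.

Wednesday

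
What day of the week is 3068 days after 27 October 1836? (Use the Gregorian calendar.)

Saturday

Oct 27, 1836 is a Thursday.
3068 mod 7 = 2, so 3068 days after a Thursday is Thursday + 2 = Saturday.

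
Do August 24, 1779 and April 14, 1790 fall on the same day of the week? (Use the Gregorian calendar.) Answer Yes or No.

From Aug 24, 1779 to Apr 14, 1790 is 3886 days.
3886 mod 7 = 1, so they are different weekdays.
(Aug 24, 1779 is a Tuesday; Apr 14, 1790 is a Wednesday.)

No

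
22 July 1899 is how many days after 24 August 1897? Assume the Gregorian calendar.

Aug 24, 1897 → Aug 24, 1898: 365 days.
Aug 24, 1898 → Sep 24, 1898: 31 days (August has 31).
Sep 24, 1898 → Oct 24, 1898: 30 days (September has 30).
Oct 24, 1898 → Nov 24, 1898: 31 days (October has 31).
Nov 24, 1898 → Dec 24, 1898: 30 days (November has 30).
Dec 24, 1898 → Jan 24, 1899: 31 days (December has 31).
Jan 24, 1899 → Feb 24, 1899: 31 days (January has 31).
Feb 24, 1899 → Mar 24, 1899: 28 days (February has 28).
Mar 24, 1899 → Apr 24, 1899: 31 days (March has 31).
Apr 24, 1899 → May 24, 1899: 30 days (April has 30).
May 24, 1899 → Jun 24, 1899: 31 days (May has 31).
Jun 24, 1899 → Jul 22, 1899: 28 days.
Total: 697 days.

697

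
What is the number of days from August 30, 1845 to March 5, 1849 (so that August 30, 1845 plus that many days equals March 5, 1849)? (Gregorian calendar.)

1283

Aug 30, 1845 → Aug 30, 1846: 365 days.
Aug 30, 1846 → Aug 30, 1847: 365 days.
Aug 30, 1847 → Aug 30, 1848: 366 days (Feb 29, 1848 is in that span).
Aug 30, 1848 → Sep 30, 1848: 31 days (August has 31).
Sep 30, 1848 → Oct 30, 1848: 30 days (September has 30).
Oct 30, 1848 → Nov 30, 1848: 31 days (October has 31).
Nov 30, 1848 → Dec 30, 1848: 30 days (November has 30).
Dec 30, 1848 → Jan 30, 1849: 31 days (December has 31).
Jan 30, 1849 → Feb 28, 1849: 29 days (January has 31).
Feb 28, 1849 → Mar 5, 1849: 5 days.
Total: 1283 days.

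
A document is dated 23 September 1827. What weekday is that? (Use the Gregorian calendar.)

Sunday

Doomsday rule: the anchor day for the 1800s is Friday. For year 27: 27÷12 = 2 r 3, and 3÷4 = 0, so 2+3+0 = 5.
Friday + 5 ≡ Wednesday — that's 1827's doomsday.
In September the doomsday date is Sep 5.
Sep 23 is 18 days after Sep 5; 18 mod 7 = 4, so Wednesday + 4 = Sunday.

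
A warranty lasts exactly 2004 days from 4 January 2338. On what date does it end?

July 1, 2343

+365 (one year) → Jan 4, 2339 (1639 left).
+365 (one year) → Jan 4, 2340 (1274 left).
+366 (one year; includes Feb 29, 2340) → Jan 4, 2341 (908 left).
+365 (one year) → Jan 4, 2342 (543 left).
+365 (one year) → Jan 4, 2343 (178 left).
Jan has 31 days: +28 → Feb 1, 2343 (150 left).
Feb has 28 days: +28 → Mar 1, 2343 (122 left).
Mar has 31 days: +31 → Apr 1, 2343 (91 left).
Apr has 30 days: +30 → May 1, 2343 (61 left).
May has 31 days: +31 → Jun 1, 2343 (30 left).
Jun has 30 days: +30 → Jul 1, 2343 (0 left).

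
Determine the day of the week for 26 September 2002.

January 1, 2002 is a Tuesday.
Jan 1, 2002 → Feb 1, 2002: 31 days (January has 31).
Feb 1, 2002 → Mar 1, 2002: 28 days (February has 28).
Mar 1, 2002 → Apr 1, 2002: 31 days (March has 31).
Apr 1, 2002 → May 1, 2002: 30 days (April has 30).
May 1, 2002 → Jun 1, 2002: 31 days (May has 31).
Jun 1, 2002 → Jul 1, 2002: 30 days (June has 30).
Jul 1, 2002 → Aug 1, 2002: 31 days (July has 31).
Aug 1, 2002 → Sep 1, 2002: 31 days (August has 31).
Sep 1, 2002 → Sep 26, 2002: 25 days.
Total: 268 days.
268 mod 7 = 2, so Tuesday + 2 = Thursday.

Thursday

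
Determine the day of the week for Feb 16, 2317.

Friday

Doomsday rule: the anchor day for the 2300s is Wednesday. For year 17: 17÷12 = 1 r 5, and 5÷4 = 1, so 1+5+1 = 7.
Wednesday + 7 ≡ Wednesday — that's 2317's doomsday.
In February the doomsday date is Feb 28 (2317 is not a leap year).
Feb 16 is 12 days before Feb 28; 12 mod 7 = 5, so Wednesday − 5 = Friday.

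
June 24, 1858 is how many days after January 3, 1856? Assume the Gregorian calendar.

903

Jan 3, 1856 → Jan 3, 1857: 366 days (Feb 29, 1856 is in that span).
Jan 3, 1857 → Jan 3, 1858: 365 days.
Jan 3, 1858 → Feb 3, 1858: 31 days (January has 31).
Feb 3, 1858 → Mar 3, 1858: 28 days (February has 28).
Mar 3, 1858 → Apr 3, 1858: 31 days (March has 31).
Apr 3, 1858 → May 3, 1858: 30 days (April has 30).
May 3, 1858 → Jun 3, 1858: 31 days (May has 31).
Jun 3, 1858 → Jun 24, 1858: 21 days.
Total: 903 days.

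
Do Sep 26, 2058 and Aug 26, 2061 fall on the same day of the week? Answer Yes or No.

No

From Sep 26, 2058 to Aug 26, 2061 is 1065 days.
1065 mod 7 = 1, so they are different weekdays.
(Sep 26, 2058 is a Thursday; Aug 26, 2061 is a Friday.)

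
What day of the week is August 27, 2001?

Monday

January 1, 2001 is a Monday.
Jan 1, 2001 → Feb 1, 2001: 31 days (January has 31).
Feb 1, 2001 → Mar 1, 2001: 28 days (February has 28).
Mar 1, 2001 → Apr 1, 2001: 31 days (March has 31).
Apr 1, 2001 → May 1, 2001: 30 days (April has 30).
May 1, 2001 → Jun 1, 2001: 31 days (May has 31).
Jun 1, 2001 → Jul 1, 2001: 30 days (June has 30).
Jul 1, 2001 → Aug 1, 2001: 31 days (July has 31).
Aug 1, 2001 → Aug 27, 2001: 26 days.
Total: 238 days.
238 mod 7 = 0, so Monday + 0 = Monday.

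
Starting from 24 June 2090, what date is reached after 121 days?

October 23, 2090

Jun has 30 days: +7 → Jul 1, 2090 (114 left).
Jul has 31 days: +31 → Aug 1, 2090 (83 left).
Aug has 31 days: +31 → Sep 1, 2090 (52 left).
Sep has 30 days: +30 → Oct 1, 2090 (22 left).
+22 → Oct 23, 2090.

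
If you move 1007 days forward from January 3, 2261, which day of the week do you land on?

Wednesday

First find the weekday of Jan 3, 2261. Doomsday rule: the anchor day for the 2200s is Friday. For year 61: 61÷12 = 5 r 1, and 1÷4 = 0, so 5+1+0 = 6.
Friday + 6 ≡ Thursday — that's 2261's doomsday.
In January the doomsday date is Jan 3 (2261 is not a leap year).
Jan 3 is the doomsday itself: Thursday.
1007 mod 7 = 6, so 1007 days after a Thursday is Thursday + 6 = Wednesday.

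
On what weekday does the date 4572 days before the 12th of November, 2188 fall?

Tuesday

Nov 12, 2188 is a Wednesday.
4572 mod 7 = 1, so 4572 days before a Wednesday is Wednesday − 1 = Tuesday.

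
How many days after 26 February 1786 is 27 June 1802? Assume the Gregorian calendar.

Feb 26, 1786 → Feb 26, 1787: 365 days.
Feb 26, 1787 → Feb 26, 1788: 365 days.
Feb 26, 1788 → Feb 26, 1789: 366 days (Feb 29, 1788 is in that span).
Feb 26, 1789 → Feb 26, 1790: 365 days.
Feb 26, 1790 → Feb 26, 1791: 365 days.
Feb 26, 1791 → Feb 26, 1792: 365 days.
Feb 26, 1792 → Feb 26, 1793: 366 days (Feb 29, 1792 is in that span).
Feb 26, 1793 → Feb 26, 1794: 365 days.
Feb 26, 1794 → Feb 26, 1795: 365 days.
Feb 26, 1795 → Feb 26, 1796: 365 days.
Feb 26, 1796 → Feb 26, 1797: 366 days (Feb 29, 1796 is in that span).
Feb 26, 1797 → Feb 26, 1798: 365 days.
Feb 26, 1798 → Feb 26, 1799: 365 days.
Feb 26, 1799 → Feb 26, 1800: 365 days.
Feb 26, 1800 → Feb 26, 1801: 365 days.
Feb 26, 1801 → Feb 26, 1802: 365 days.
Feb 26, 1802 → Mar 26, 1802: 28 days (February has 28).
Mar 26, 1802 → Apr 26, 1802: 31 days (March has 31).
Apr 26, 1802 → May 26, 1802: 30 days (April has 30).
May 26, 1802 → Jun 26, 1802: 31 days (May has 31).
Jun 26, 1802 → Jun 27, 1802: 1 days.
Total: 5964 days.

5964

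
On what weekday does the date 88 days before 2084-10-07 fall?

First find the weekday of Oct 7, 2084. Doomsday rule: the anchor day for the 2000s is Tuesday. For year 84: 84÷12 = 7 r 0, and 0÷4 = 0, so 7+0+0 = 7.
Tuesday + 7 ≡ Tuesday — that's 2084's doomsday.
In October the doomsday date is Oct 10.
Oct 7 is 3 days before Oct 10; 3 mod 7 = 3, so Tuesday − 3 = Saturday.
88 mod 7 = 4, so 88 days before a Saturday is Saturday − 4 = Tuesday.

Tuesday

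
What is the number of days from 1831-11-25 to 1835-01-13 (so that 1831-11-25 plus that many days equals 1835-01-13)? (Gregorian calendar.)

Nov 25, 1831 → Nov 25, 1832: 366 days (Feb 29, 1832 is in that span).
Nov 25, 1832 → Nov 25, 1833: 365 days.
Nov 25, 1833 → Nov 25, 1834: 365 days.
Nov 25, 1834 → Dec 25, 1834: 30 days (November has 30).
Dec 25, 1834 → Jan 13, 1835: 19 days.
Total: 1145 days.

1145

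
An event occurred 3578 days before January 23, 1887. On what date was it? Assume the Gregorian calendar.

−365 (one year) → Jan 23, 1886 (3213 left).
−365 (one year) → Jan 23, 1885 (2848 left).
−366 (one year; includes Feb 29, 1884) → Jan 23, 1884 (2482 left).
−365 (one year) → Jan 23, 1883 (2117 left).
−365 (one year) → Jan 23, 1882 (1752 left).
−365 (one year) → Jan 23, 1881 (1387 left).
−366 (one year; includes Feb 29, 1880) → Jan 23, 1880 (1021 left).
−365 (one year) → Jan 23, 1879 (656 left).
−365 (one year) → Jan 23, 1878 (291 left).
−23 → Dec 31, 1877 (end of Dec, 31 days; 268 left).
−31 → Nov 30, 1877 (end of Nov, 30 days; 237 left).
−30 → Oct 31, 1877 (end of Oct, 31 days; 207 left).
−31 → Sep 30, 1877 (end of Sep, 30 days; 176 left).
−30 → Aug 31, 1877 (end of Aug, 31 days; 146 left).
−31 → Jul 31, 1877 (end of Jul, 31 days; 115 left).
−31 → Jun 30, 1877 (end of Jun, 30 days; 84 left).
−30 → May 31, 1877 (end of May, 31 days; 54 left).
−31 → Apr 30, 1877 (end of Apr, 30 days; 23 left).
−23 → Apr 7, 1877.

April 7, 1877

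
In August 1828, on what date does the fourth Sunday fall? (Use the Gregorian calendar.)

August 1, 1828 is a Friday.
The first Sunday is therefore August 3 (2 days later).
The fourth Sunday is 3 + 3×7 = August 24.

August 24, 1828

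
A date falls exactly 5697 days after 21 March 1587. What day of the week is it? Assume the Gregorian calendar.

Mar 21, 1587 is a Saturday.
5697 mod 7 = 6, so 5697 days after a Saturday is Saturday + 6 = Friday.

Friday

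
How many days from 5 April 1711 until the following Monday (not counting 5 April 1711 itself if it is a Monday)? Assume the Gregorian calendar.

Apr 5, 1711 is a Sunday.
From Sunday to the next Monday is 1 day.

1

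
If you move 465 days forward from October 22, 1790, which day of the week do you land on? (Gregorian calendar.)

Monday

First find the weekday of Oct 22, 1790. Doomsday rule: the anchor day for the 1700s is Sunday. For year 90: 90÷12 = 7 r 6, and 6÷4 = 1, so 7+6+1 = 14.
Sunday + 14 ≡ Sunday — that's 1790's doomsday.
In October the doomsday date is Oct 10.
Oct 22 is 12 days after Oct 10; 12 mod 7 = 5, so Sunday + 5 = Friday.
465 mod 7 = 3, so 465 days after a Friday is Friday + 3 = Monday.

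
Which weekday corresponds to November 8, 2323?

Thursday

Doomsday rule: the anchor day for the 2300s is Wednesday. For year 23: 23÷12 = 1 r 11, and 11÷4 = 2, so 1+11+2 = 14.
Wednesday + 14 ≡ Wednesday — that's 2323's doomsday.
In November the doomsday date is Nov 7.
Nov 8 is 1 day after Nov 7; 1 mod 7 = 1, so Wednesday + 1 = Thursday.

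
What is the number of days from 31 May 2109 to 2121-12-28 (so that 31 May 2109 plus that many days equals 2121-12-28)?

4594

May 31, 2109 → May 31, 2110: 365 days.
May 31, 2110 → May 31, 2111: 365 days.
May 31, 2111 → May 31, 2112: 366 days (Feb 29, 2112 is in that span).
May 31, 2112 → May 31, 2113: 365 days.
May 31, 2113 → May 31, 2114: 365 days.
May 31, 2114 → May 31, 2115: 365 days.
May 31, 2115 → May 31, 2116: 366 days (Feb 29, 2116 is in that span).
May 31, 2116 → May 31, 2117: 365 days.
May 31, 2117 → May 31, 2118: 365 days.
May 31, 2118 → May 31, 2119: 365 days.
May 31, 2119 → May 31, 2120: 366 days (Feb 29, 2120 is in that span).
May 31, 2120 → May 31, 2121: 365 days.
May 31, 2121 → Jun 30, 2121: 30 days (May has 31).
Jun 30, 2121 → Jul 30, 2121: 30 days (June has 30).
Jul 30, 2121 → Aug 30, 2121: 31 days (July has 31).
Aug 30, 2121 → Sep 30, 2121: 31 days (August has 31).
Sep 30, 2121 → Oct 30, 2121: 30 days (September has 30).
Oct 30, 2121 → Nov 30, 2121: 31 days (October has 31).
Nov 30, 2121 → Dec 28, 2121: 28 days.
Total: 4594 days.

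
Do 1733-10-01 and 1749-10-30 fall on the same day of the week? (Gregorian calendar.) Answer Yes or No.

Yes

From Oct 1, 1733 to Oct 30, 1749 is 5873 days.
5873 mod 7 = 0, so they are the same weekday.
(Oct 1, 1733 is a Thursday; Oct 30, 1749 is a Thursday.)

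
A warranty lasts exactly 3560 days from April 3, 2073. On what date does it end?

January 1, 2083

+365 (one year) → Apr 3, 2074 (3195 left).
+365 (one year) → Apr 3, 2075 (2830 left).
+366 (one year; includes Feb 29, 2076) → Apr 3, 2076 (2464 left).
+365 (one year) → Apr 3, 2077 (2099 left).
+365 (one year) → Apr 3, 2078 (1734 left).
+365 (one year) → Apr 3, 2079 (1369 left).
+366 (one year; includes Feb 29, 2080) → Apr 3, 2080 (1003 left).
+365 (one year) → Apr 3, 2081 (638 left).
+365 (one year) → Apr 3, 2082 (273 left).
Apr has 30 days: +28 → May 1, 2082 (245 left).
May has 31 days: +31 → Jun 1, 2082 (214 left).
Jun has 30 days: +30 → Jul 1, 2082 (184 left).
Jul has 31 days: +31 → Aug 1, 2082 (153 left).
Aug has 31 days: +31 → Sep 1, 2082 (122 left).
Sep has 30 days: +30 → Oct 1, 2082 (92 left).
Oct has 31 days: +31 → Nov 1, 2082 (61 left).
Nov has 30 days: +30 → Dec 1, 2082 (31 left).
Dec has 31 days: +31 → Jan 1, 2083 (0 left).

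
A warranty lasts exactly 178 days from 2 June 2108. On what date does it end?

November 27, 2108

Jun has 30 days: +29 → Jul 1, 2108 (149 left).
Jul has 31 days: +31 → Aug 1, 2108 (118 left).
Aug has 31 days: +31 → Sep 1, 2108 (87 left).
Sep has 30 days: +30 → Oct 1, 2108 (57 left).
Oct has 31 days: +31 → Nov 1, 2108 (26 left).
+26 → Nov 27, 2108.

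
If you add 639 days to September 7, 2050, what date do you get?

June 7, 2052

+365 (one year) → Sep 7, 2051 (274 left).
Sep has 30 days: +24 → Oct 1, 2051 (250 left).
Oct has 31 days: +31 → Nov 1, 2051 (219 left).
Nov has 30 days: +30 → Dec 1, 2051 (189 left).
Dec has 31 days: +31 → Jan 1, 2052 (158 left).
Jan has 31 days: +31 → Feb 1, 2052 (127 left).
Feb has 29 days: +29 → Mar 1, 2052 (98 left).
Mar has 31 days: +31 → Apr 1, 2052 (67 left).
Apr has 30 days: +30 → May 1, 2052 (37 left).
May has 31 days: +31 → Jun 1, 2052 (6 left).
+6 → Jun 7, 2052.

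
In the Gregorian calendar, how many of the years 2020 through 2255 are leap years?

Multiples of 4 in [2020,2255]: 59.
Of those, multiples of 100: 2 (not leap unless ÷400).
Multiples of 400: 0.
Leap years = 59 − 2 + 0 = 57.

57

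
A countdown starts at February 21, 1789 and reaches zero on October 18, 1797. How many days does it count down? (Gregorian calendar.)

Feb 21, 1789 → Feb 21, 1790: 365 days.
Feb 21, 1790 → Feb 21, 1791: 365 days.
Feb 21, 1791 → Feb 21, 1792: 365 days.
Feb 21, 1792 → Feb 21, 1793: 366 days (Feb 29, 1792 is in that span).
Feb 21, 1793 → Feb 21, 1794: 365 days.
Feb 21, 1794 → Feb 21, 1795: 365 days.
Feb 21, 1795 → Feb 21, 1796: 365 days.
Feb 21, 1796 → Feb 21, 1797: 366 days (Feb 29, 1796 is in that span).
Feb 21, 1797 → Mar 21, 1797: 28 days (February has 28).
Mar 21, 1797 → Apr 21, 1797: 31 days (March has 31).
Apr 21, 1797 → May 21, 1797: 30 days (April has 30).
May 21, 1797 → Jun 21, 1797: 31 days (May has 31).
Jun 21, 1797 → Jul 21, 1797: 30 days (June has 30).
Jul 21, 1797 → Aug 21, 1797: 31 days (July has 31).
Aug 21, 1797 → Sep 21, 1797: 31 days (August has 31).
Sep 21, 1797 → Oct 18, 1797: 27 days.
Total: 3161 days.

3161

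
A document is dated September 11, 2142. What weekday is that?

Tuesday

Doomsday rule: the anchor day for the 2100s is Sunday. For year 42: 42÷12 = 3 r 6, and 6÷4 = 1, so 3+6+1 = 10.
Sunday + 10 ≡ Wednesday — that's 2142's doomsday.
In September the doomsday date is Sep 5.
Sep 11 is 6 days after Sep 5; 6 mod 7 = 6, so Wednesday + 6 = Tuesday.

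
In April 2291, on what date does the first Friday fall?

April 3, 2291

April 1, 2291 is a Wednesday.
The first Friday is therefore April 3 (2 days later).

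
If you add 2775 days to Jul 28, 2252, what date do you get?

+365 (one year) → Jul 28, 2253 (2410 left).
+365 (one year) → Jul 28, 2254 (2045 left).
+365 (one year) → Jul 28, 2255 (1680 left).
+366 (one year; includes Feb 29, 2256) → Jul 28, 2256 (1314 left).
+365 (one year) → Jul 28, 2257 (949 left).
+365 (one year) → Jul 28, 2258 (584 left).
+365 (one year) → Jul 28, 2259 (219 left).
Jul has 31 days: +4 → Aug 1, 2259 (215 left).
Aug has 31 days: +31 → Sep 1, 2259 (184 left).
Sep has 30 days: +30 → Oct 1, 2259 (154 left).
Oct has 31 days: +31 → Nov 1, 2259 (123 left).
Nov has 30 days: +30 → Dec 1, 2259 (93 left).
Dec has 31 days: +31 → Jan 1, 2260 (62 left).
Jan has 31 days: +31 → Feb 1, 2260 (31 left).
Feb has 29 days: +29 → Mar 1, 2260 (2 left).
+2 → Mar 3, 2260.

March 3, 2260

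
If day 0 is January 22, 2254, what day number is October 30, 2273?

Jan 22, 2254 → Jan 22, 2255: 365 days.
Jan 22, 2255 → Jan 22, 2256: 365 days.
Jan 22, 2256 → Jan 22, 2257: 366 days (Feb 29, 2256 is in that span).
Jan 22, 2257 → Jan 22, 2258: 365 days.
Jan 22, 2258 → Jan 22, 2259: 365 days.
Jan 22, 2259 → Jan 22, 2260: 365 days.
Jan 22, 2260 → Jan 22, 2261: 366 days (Feb 29, 2260 is in that span).
Jan 22, 2261 → Jan 22, 2262: 365 days.
Jan 22, 2262 → Jan 22, 2263: 365 days.
Jan 22, 2263 → Jan 22, 2264: 365 days.
Jan 22, 2264 → Jan 22, 2265: 366 days (Feb 29, 2264 is in that span).
Jan 22, 2265 → Jan 22, 2266: 365 days.
Jan 22, 2266 → Jan 22, 2267: 365 days.
Jan 22, 2267 → Jan 22, 2268: 365 days.
Jan 22, 2268 → Jan 22, 2269: 366 days (Feb 29, 2268 is in that span).
Jan 22, 2269 → Jan 22, 2270: 365 days.
Jan 22, 2270 → Jan 22, 2271: 365 days.
Jan 22, 2271 → Jan 22, 2272: 365 days.
Jan 22, 2272 → Jan 22, 2273: 366 days (Feb 29, 2272 is in that span).
Jan 22, 2273 → Feb 22, 2273: 31 days (January has 31).
Feb 22, 2273 → Mar 22, 2273: 28 days (February has 28).
Mar 22, 2273 → Apr 22, 2273: 31 days (March has 31).
Apr 22, 2273 → May 22, 2273: 30 days (April has 30).
May 22, 2273 → Jun 22, 2273: 31 days (May has 31).
Jun 22, 2273 → Jul 22, 2273: 30 days (June has 30).
Jul 22, 2273 → Aug 22, 2273: 31 days (July has 31).
Aug 22, 2273 → Sep 22, 2273: 31 days (August has 31).
Sep 22, 2273 → Oct 22, 2273: 30 days (September has 30).
Oct 22, 2273 → Oct 30, 2273: 8 days.
Total: 7221 days.

7221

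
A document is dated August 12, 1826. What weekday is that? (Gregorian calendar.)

Doomsday rule: the anchor day for the 1800s is Friday. For year 26: 26÷12 = 2 r 2, and 2÷4 = 0, so 2+2+0 = 4.
Friday + 4 ≡ Tuesday — that's 1826's doomsday.
In August the doomsday date is Aug 8.
Aug 12 is 4 days after Aug 8; 4 mod 7 = 4, so Tuesday + 4 = Saturday.

Saturday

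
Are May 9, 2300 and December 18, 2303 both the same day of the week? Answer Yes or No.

From May 9, 2300 to Dec 18, 2303 is 1318 days.
1318 mod 7 = 2, so they are different weekdays.
(May 9, 2300 is a Wednesday; Dec 18, 2303 is a Friday.)

No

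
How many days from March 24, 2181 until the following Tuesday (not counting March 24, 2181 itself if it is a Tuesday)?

Mar 24, 2181 is a Saturday.
From Saturday to the next Tuesday is 3 days.

3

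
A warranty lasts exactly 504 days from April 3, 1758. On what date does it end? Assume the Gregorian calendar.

+365 (one year) → Apr 3, 1759 (139 left).
Apr has 30 days: +28 → May 1, 1759 (111 left).
May has 31 days: +31 → Jun 1, 1759 (80 left).
Jun has 30 days: +30 → Jul 1, 1759 (50 left).
Jul has 31 days: +31 → Aug 1, 1759 (19 left).
+19 → Aug 20, 1759.

August 20, 1759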